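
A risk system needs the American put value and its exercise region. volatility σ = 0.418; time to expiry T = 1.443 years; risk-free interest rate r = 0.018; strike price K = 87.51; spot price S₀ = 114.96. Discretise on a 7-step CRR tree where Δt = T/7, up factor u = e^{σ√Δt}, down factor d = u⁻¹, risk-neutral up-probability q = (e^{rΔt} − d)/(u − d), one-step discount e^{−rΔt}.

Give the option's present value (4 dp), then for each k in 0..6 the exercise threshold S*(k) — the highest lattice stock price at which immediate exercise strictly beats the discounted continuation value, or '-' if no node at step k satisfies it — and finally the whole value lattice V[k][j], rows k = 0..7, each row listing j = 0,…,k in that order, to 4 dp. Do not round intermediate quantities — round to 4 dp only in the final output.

params: Δt=0.20614 u=1.20899 d=0.82714 q=0.46243 e^(-rΔt)=0.99630
t_7 payoffs: 57.0598 43.0023 22.4551 0.0000 0.0000 0.0000 0.0000 0.0000
t_6: node(6,0) S=36.8140 payoff=50.6960 vs cont=50.3719 → 50.6960 [stop]  node(6,1) S=53.8093 payoff=33.7007 vs cont=33.3766 → 33.7007 [stop]  node(6,2) S=78.6506 payoff=8.8594 vs cont=12.0265 → 12.0265 [wait]  node(6,3) S=114.9600 payoff=0.0000 vs cont=0.0000 → 0.0000 [wait]  node(6,4) S=168.0318 payoff=0.0000 vs cont=0.0000 → 0.0000 [wait]  node(6,5) S=245.6043 payoff=0.0000 vs cont=0.0000 → 0.0000 [wait]  node(6,6) S=358.9885 payoff=0.0000 vs cont=0.0000 → 0.0000 [wait]  ⇒ S*(6)=53.8093
t_5: node(5,0) S=44.5077 payoff=43.0023 vs cont=42.6782 → 43.0023 [stop]  node(5,1) S=65.0549 payoff=22.4551 vs cont=23.5901 → 23.5901 [wait]  node(5,2) S=95.0877 payoff=0.0000 vs cont=6.4411 → 6.4411 [wait]  node(5,3) S=138.9854 payoff=0.0000 vs cont=0.0000 → 0.0000 [wait]  node(5,4) S=203.1485 payoff=0.0000 vs cont=0.0000 → 0.0000 [wait]  node(5,5) S=296.9329 payoff=0.0000 vs cont=0.0000 → 0.0000 [wait]  ⇒ S*(5)=44.5077
t_4: node(4,0) S=53.8093 payoff=33.7007 vs cont=33.8995 → 33.8995 [wait]  node(4,1) S=78.6506 payoff=8.8594 vs cont=15.6019 → 15.6019 [wait]  node(4,2) S=114.9600 payoff=0.0000 vs cont=3.4497 → 3.4497 [wait]  node(4,3) S=168.0318 payoff=0.0000 vs cont=0.0000 → 0.0000 [wait]  node(4,4) S=245.6043 payoff=0.0000 vs cont=0.0000 → 0.0000 [wait]  ⇒ S*(4)=-
t_3: node(3,0) S=65.0549 payoff=22.4551 vs cont=25.3439 → 25.3439 [wait]  node(3,1) S=95.0877 payoff=0.0000 vs cont=9.9454 → 9.9454 [wait]  node(3,2) S=138.9854 payoff=0.0000 vs cont=1.8476 → 1.8476 [wait]  node(3,3) S=203.1485 payoff=0.0000 vs cont=0.0000 → 0.0000 [wait]  ⇒ S*(3)=-
t_2: node(2,0) S=78.6506 payoff=8.8594 vs cont=18.1557 → 18.1557 [wait]  node(2,1) S=114.9600 payoff=0.0000 vs cont=6.1777 → 6.1777 [wait]  node(2,2) S=168.0318 payoff=0.0000 vs cont=0.9895 → 0.9895 [wait]  ⇒ S*(2)=-
t_1: node(1,0) S=95.0877 payoff=0.0000 vs cont=12.5700 → 12.5700 [wait]  node(1,1) S=138.9854 payoff=0.0000 vs cont=3.7646 → 3.7646 [wait]  ⇒ S*(1)=-
t_0: node(0,0) S=114.9600 payoff=0.0000 vs cont=8.4666 → 8.4666 [wait]  ⇒ S*(0)=-

price = 8.4666
boundary = - - - - - 44.5077 53.8093
tree:
8.4666
12.5700 3.7646
18.1557 6.1777 0.9895
25.3439 9.9454 1.8476 0.0000
33.8995 15.6019 3.4497 0.0000 0.0000
43.0023 23.5901 6.4411 0.0000 0.0000 0.0000
50.6960 33.7007 12.0265 0.0000 0.0000 0.0000 0.0000
57.0598 43.0023 22.4551 0.0000 0.0000 0.0000 0.0000 0.0000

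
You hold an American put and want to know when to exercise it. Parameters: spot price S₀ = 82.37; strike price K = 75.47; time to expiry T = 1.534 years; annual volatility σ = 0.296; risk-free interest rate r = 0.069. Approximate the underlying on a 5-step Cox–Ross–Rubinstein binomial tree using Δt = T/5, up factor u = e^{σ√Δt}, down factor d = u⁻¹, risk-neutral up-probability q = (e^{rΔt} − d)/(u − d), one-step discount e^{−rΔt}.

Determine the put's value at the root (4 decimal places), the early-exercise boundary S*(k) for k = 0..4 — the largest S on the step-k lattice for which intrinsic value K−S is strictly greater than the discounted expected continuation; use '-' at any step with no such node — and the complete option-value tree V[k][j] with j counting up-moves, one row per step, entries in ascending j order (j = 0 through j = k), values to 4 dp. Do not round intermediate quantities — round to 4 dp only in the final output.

Δt=0.30680  u=1.17816  d=0.84878  q=0.52406  discount=0.97905
step 5 (expiry): payoffs max(K−S,0) = 39.1831 25.1017 5.5558 0.0000 0.0000 0.0000
step 4: (k=4,j=0): S=42.7517, (K−S)⁺=32.7183, hold=31.1374 ⇒ V=32.7183 exercise | (k=4,j=1): S=59.3419, (K−S)⁺=16.1281, hold=14.5473 ⇒ V=16.1281 exercise | (k=4,j=2): S=82.3700, (K−S)⁺=0.0000, hold=2.5889 ⇒ V=2.5889 continue | (k=4,j=3): S=114.3344, (K−S)⁺=0.0000, hold=0.0000 ⇒ V=0.0000 continue | (k=4,j=4): S=158.7028, (K−S)⁺=0.0000, hold=0.0000 ⇒ V=0.0000 continue  boundary S*=59.3419
step 3: (k=3,j=0): S=50.3683, (K−S)⁺=25.1017, hold=23.5208 ⇒ V=25.1017 exercise | (k=3,j=1): S=69.9142, (K−S)⁺=5.5558, hold=8.8435 ⇒ V=8.8435 continue | (k=3,j=2): S=97.0450, (K−S)⁺=0.0000, hold=1.2063 ⇒ V=1.2063 continue | (k=3,j=3): S=134.7041, (K−S)⁺=0.0000, hold=0.0000 ⇒ V=0.0000 continue  boundary S*=50.3683
step 2: (k=2,j=0): S=59.3419, (K−S)⁺=16.1281, hold=16.2341 ⇒ V=16.2341 continue | (k=2,j=1): S=82.3700, (K−S)⁺=0.0000, hold=4.7398 ⇒ V=4.7398 continue | (k=2,j=2): S=114.3344, (K−S)⁺=0.0000, hold=0.5621 ⇒ V=0.5621 continue  boundary S*=-
step 1: (k=1,j=0): S=69.9142, (K−S)⁺=5.5558, hold=9.9965 ⇒ V=9.9965 continue | (k=1,j=1): S=97.0450, (K−S)⁺=0.0000, hold=2.4970 ⇒ V=2.4970 continue  boundary S*=-
step 0: (k=0,j=0): S=82.3700, (K−S)⁺=0.0000, hold=5.9393 ⇒ V=5.9393 continue  boundary S*=-

price = 5.9393
boundary = - - - 50.3683 59.3419
tree:
5.9393
9.9965 2.4970
16.2341 4.7398 0.5621
25.1017 8.8435 1.2063 0.0000
32.7183 16.1281 2.5889 0.0000 0.0000
39.1831 25.1017 5.5558 0.0000 0.0000 0.0000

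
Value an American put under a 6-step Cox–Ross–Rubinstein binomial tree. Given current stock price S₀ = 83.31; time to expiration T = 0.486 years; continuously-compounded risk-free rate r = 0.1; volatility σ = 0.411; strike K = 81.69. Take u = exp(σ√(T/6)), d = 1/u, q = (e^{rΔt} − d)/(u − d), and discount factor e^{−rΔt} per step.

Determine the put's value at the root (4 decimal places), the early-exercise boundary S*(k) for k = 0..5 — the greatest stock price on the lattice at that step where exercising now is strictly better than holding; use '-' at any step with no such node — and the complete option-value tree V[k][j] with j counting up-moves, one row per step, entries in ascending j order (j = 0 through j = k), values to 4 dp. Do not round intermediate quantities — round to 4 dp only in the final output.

price = 6.8931
boundary = - - - 58.6537 65.9320 58.6537
tree:
6.8931
10.7483 3.2324
16.1291 5.6570 0.9124
23.0363 9.6311 1.8600 0.0000
29.5111 15.7580 3.7918 0.0000 0.0000
35.2712 23.0363 7.7299 0.0000 0.0000 0.0000
40.3954 29.5111 15.7580 0.0000 0.0000 0.0000 0.0000

params: Δt=0.08100 u=1.12409 d=0.88961 q=0.50548 e^(-rΔt)=0.99193
t_6 payoffs: 40.3954 29.5111 15.7580 0.0000 0.0000 0.0000 0.0000
t_5: node(5,0) S=46.4188 payoff=35.2712 vs cont=34.6121 → 35.2712 [stop]  node(5,1) S=58.6537 payoff=23.0363 vs cont=22.3773 → 23.0363 [stop]  node(5,2) S=74.1134 payoff=7.5766 vs cont=7.7299 → 7.7299 [wait]  node(5,3) S=93.6478 payoff=0.0000 vs cont=0.0000 → 0.0000 [wait]  node(5,4) S=118.3311 payoff=0.0000 vs cont=0.0000 → 0.0000 [wait]  node(5,5) S=149.5203 payoff=0.0000 vs cont=0.0000 → 0.0000 [wait]  ⇒ S*(5)=58.6537
t_4: node(4,0) S=52.1789 payoff=29.5111 vs cont=28.8521 → 29.5111 [stop]  node(4,1) S=65.9320 payoff=15.7580 vs cont=15.1759 → 15.7580 [stop]  node(4,2) S=83.3100 payoff=0.0000 vs cont=3.7918 → 3.7918 [wait]  node(4,3) S=105.2685 payoff=0.0000 vs cont=0.0000 → 0.0000 [wait]  node(4,4) S=133.0146 payoff=0.0000 vs cont=0.0000 → 0.0000 [wait]  ⇒ S*(4)=65.9320
t_3: node(3,0) S=58.6537 payoff=23.0363 vs cont=22.3773 → 23.0363 [stop]  node(3,1) S=74.1134 payoff=7.5766 vs cont=9.6311 → 9.6311 [wait]  node(3,2) S=93.6478 payoff=0.0000 vs cont=1.8600 → 1.8600 [wait]  node(3,3) S=118.3311 payoff=0.0000 vs cont=0.0000 → 0.0000 [wait]  ⇒ S*(3)=58.6537
t_2: node(2,0) S=65.9320 payoff=15.7580 vs cont=16.1291 → 16.1291 [wait]  node(2,1) S=83.3100 payoff=0.0000 vs cont=5.6570 → 5.6570 [wait]  node(2,2) S=105.2685 payoff=0.0000 vs cont=0.9124 → 0.9124 [wait]  ⇒ S*(2)=-
t_1: node(1,0) S=74.1134 payoff=7.5766 vs cont=10.7483 → 10.7483 [wait]  node(1,1) S=93.6478 payoff=0.0000 vs cont=3.2324 → 3.2324 [wait]  ⇒ S*(1)=-
t_0: node(0,0) S=83.3100 payoff=0.0000 vs cont=6.8931 → 6.8931 [wait]  ⇒ S*(0)=-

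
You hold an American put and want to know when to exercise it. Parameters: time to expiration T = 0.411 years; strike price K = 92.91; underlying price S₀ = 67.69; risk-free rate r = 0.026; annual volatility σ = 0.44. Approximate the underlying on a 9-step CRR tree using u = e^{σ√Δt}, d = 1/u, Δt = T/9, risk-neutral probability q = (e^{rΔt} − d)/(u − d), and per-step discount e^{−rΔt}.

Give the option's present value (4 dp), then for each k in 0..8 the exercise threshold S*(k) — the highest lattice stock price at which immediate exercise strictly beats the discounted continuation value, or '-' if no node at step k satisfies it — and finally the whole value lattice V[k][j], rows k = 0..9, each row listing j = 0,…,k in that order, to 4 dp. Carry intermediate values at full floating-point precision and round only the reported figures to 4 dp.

Δt=0.04567, u=1.09859, d=0.91026, q=0.48282, disc=e^(-rΔt)=0.99881
k=9 terminal: V=max(K-S,0) → 63.8694 57.8609 50.6093 41.8573 31.2946 18.5465 3.1608 0.0000 0.0000 0.0000
k=8: j=0 S=31.9037 intr=61.0063 cont=60.8960 V=61.0063[EX]; j=1 S=38.5046 intr=54.4054 cont=54.2952 V=54.4054[EX]; j=2 S=46.4711 intr=46.4389 cont=46.3286 V=46.4389[EX]; j=3 S=56.0859 intr=36.8241 cont=36.7138 V=36.8241[EX]; j=4 S=67.6900 intr=25.2200 cont=25.1098 V=25.2200[EX]; j=5 S=81.6950 intr=11.2150 cont=11.1048 V=11.2150[EX]; j=6 S=98.5975 intr=0.0000 cont=1.6328 V=1.6328[hold]; j=7 S=118.9972 intr=0.0000 cont=0.0000 V=0.0000[hold]; j=8 S=143.6176 intr=0.0000 cont=0.0000 V=0.0000[hold]  S*(8)=81.6950
k=7: j=0 S=35.0491 intr=57.8609 cont=57.7507 V=57.8609[EX]; j=1 S=42.3007 intr=50.6093 cont=50.4990 V=50.6093[EX]; j=2 S=51.0527 intr=41.8573 cont=41.7471 V=41.8573[EX]; j=3 S=61.6154 intr=31.2946 cont=31.1844 V=31.2946[EX]; j=4 S=74.3635 intr=18.5465 cont=18.4362 V=18.5465[EX]; j=5 S=89.7492 intr=3.1608 cont=6.5807 V=6.5807[hold]; j=6 S=108.3182 intr=0.0000 cont=0.8434 V=0.8434[hold]; j=7 S=130.7291 intr=0.0000 cont=0.0000 V=0.0000[hold]  S*(7)=74.3635
k=6: j=0 S=38.5046 intr=54.4054 cont=54.2952 V=54.4054[EX]; j=1 S=46.4711 intr=46.4389 cont=46.3286 V=46.4389[EX]; j=2 S=56.0859 intr=36.8241 cont=36.7138 V=36.8241[EX]; j=3 S=67.6900 intr=25.2200 cont=25.1098 V=25.2200[EX]; j=4 S=81.6950 intr=11.2150 cont=12.7540 V=12.7540[hold]; j=5 S=98.5975 intr=0.0000 cont=3.8061 V=3.8061[hold]; j=6 S=118.9972 intr=0.0000 cont=0.4357 V=0.4357[hold]  S*(6)=67.6900
k=5: j=0 S=42.3007 intr=50.6093 cont=50.4990 V=50.6093[EX]; j=1 S=51.0527 intr=41.8573 cont=41.7471 V=41.8573[EX]; j=2 S=61.6154 intr=31.2946 cont=31.1844 V=31.2946[EX]; j=3 S=74.3635 intr=18.5465 cont=19.1784 V=19.1784[hold]; j=4 S=89.7492 intr=3.1608 cont=8.4238 V=8.4238[hold]; j=5 S=108.3182 intr=0.0000 cont=2.1762 V=2.1762[hold]  S*(5)=61.6154
k=4: j=0 S=46.4711 intr=46.4389 cont=46.3286 V=46.4389[EX]; j=1 S=56.0859 intr=36.8241 cont=36.7138 V=36.8241[EX]; j=2 S=67.6900 intr=25.2200 cont=25.4145 V=25.4145[hold]; j=3 S=81.6950 intr=11.2150 cont=13.9693 V=13.9693[hold]; j=4 S=98.5975 intr=0.0000 cont=5.4009 V=5.4009[hold]  S*(4)=56.0859
k=3: j=0 S=51.0527 intr=41.8573 cont=41.7471 V=41.8573[EX]; j=1 S=61.6154 intr=31.2946 cont=31.2782 V=31.2946[EX]; j=2 S=74.3635 intr=18.5465 cont=19.8649 V=19.8649[hold]; j=3 S=89.7492 intr=3.1608 cont=9.8207 V=9.8207[hold]  S*(3)=61.6154
k=2: j=0 S=56.0859 intr=36.8241 cont=36.7138 V=36.8241[EX]; j=1 S=67.6900 intr=25.2200 cont=25.7456 V=25.7456[hold]; j=2 S=81.6950 intr=11.2150 cont=14.9976 V=14.9976[hold]  S*(2)=56.0859
k=1: j=0 S=61.6154 intr=31.2946 cont=31.4378 V=31.4378[hold]; j=1 S=74.3635 intr=18.5465 cont=20.5318 V=20.5318[hold]  S*(1)=-
k=0: j=0 S=67.6900 intr=25.2200 cont=26.1411 V=26.1411[hold]  S*(0)=-

price = 26.1411
boundary = - - 56.0859 61.6154 56.0859 61.6154 67.6900 74.3635 81.6950
tree:
26.1411
31.4378 20.5318
36.8241 25.7456 14.9976
41.8573 31.2946 19.8649 9.8207
46.4389 36.8241 25.4145 13.9693 5.4009
50.6093 41.8573 31.2946 19.1784 8.4238 2.1762
54.4054 46.4389 36.8241 25.2200 12.7540 3.8061 0.4357
57.8609 50.6093 41.8573 31.2946 18.5465 6.5807 0.8434 0.0000
61.0063 54.4054 46.4389 36.8241 25.2200 11.2150 1.6328 0.0000 0.0000
63.8694 57.8609 50.6093 41.8573 31.2946 18.5465 3.1608 0.0000 0.0000 0.0000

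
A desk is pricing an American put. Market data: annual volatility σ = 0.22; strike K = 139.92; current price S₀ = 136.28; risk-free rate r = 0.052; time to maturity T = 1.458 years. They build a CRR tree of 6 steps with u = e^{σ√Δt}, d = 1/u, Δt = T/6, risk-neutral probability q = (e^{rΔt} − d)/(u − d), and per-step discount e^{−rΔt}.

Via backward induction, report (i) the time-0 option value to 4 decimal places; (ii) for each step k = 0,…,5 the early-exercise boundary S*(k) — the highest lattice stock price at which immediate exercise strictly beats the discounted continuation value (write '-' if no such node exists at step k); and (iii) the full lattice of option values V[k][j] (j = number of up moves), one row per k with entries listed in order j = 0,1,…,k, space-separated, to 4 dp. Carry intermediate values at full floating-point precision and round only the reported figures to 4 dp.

price = 12.4844
boundary = - - 109.7070 98.4318 109.7070 122.2738
tree:
12.4844
19.7917 6.3401
30.2130 11.0765 2.3155
41.4882 18.7275 4.5956 0.3606
51.6045 30.2130 9.0485 0.7793 0.0000
60.6812 41.4882 17.6462 1.6842 0.0000 0.0000
68.8250 51.6045 30.2130 3.6400 0.0000 0.0000 0.0000

Δt=0.24300  u=1.11455  d=0.89722  q=0.53143  discount=0.98744
step 6 (expiry): payoffs max(K−S,0) = 68.8250 51.6045 30.2130 3.6400 0.0000 0.0000 0.0000
step 5: (k=5,j=0): S=79.2388, (K−S)⁺=60.6812, hold=58.9243 ⇒ V=60.6812 exercise | (k=5,j=1): S=98.4318, (K−S)⁺=41.4882, hold=39.7312 ⇒ V=41.4882 exercise | (k=5,j=2): S=122.2738, (K−S)⁺=17.6462, hold=15.8893 ⇒ V=17.6462 exercise | (k=5,j=3): S=151.8906, (K−S)⁺=0.0000, hold=1.6842 ⇒ V=1.6842 continue | (k=5,j=4): S=188.6812, (K−S)⁺=0.0000, hold=0.0000 ⇒ V=0.0000 continue | (k=5,j=5): S=234.3831, (K−S)⁺=0.0000, hold=0.0000 ⇒ V=0.0000 continue  boundary S*=122.2738
step 4: (k=4,j=0): S=88.3155, (K−S)⁺=51.6045, hold=49.8476 ⇒ V=51.6045 exercise | (k=4,j=1): S=109.7070, (K−S)⁺=30.2130, hold=28.4561 ⇒ V=30.2130 exercise | (k=4,j=2): S=136.2800, (K−S)⁺=3.6400, hold=9.0485 ⇒ V=9.0485 continue | (k=4,j=3): S=169.2894, (K−S)⁺=0.0000, hold=0.7793 ⇒ V=0.7793 continue | (k=4,j=4): S=210.2943, (K−S)⁺=0.0000, hold=0.0000 ⇒ V=0.0000 continue  boundary S*=109.7070
step 3: (k=3,j=0): S=98.4318, (K−S)⁺=41.4882, hold=39.7312 ⇒ V=41.4882 exercise | (k=3,j=1): S=122.2738, (K−S)⁺=17.6462, hold=18.7275 ⇒ V=18.7275 continue | (k=3,j=2): S=151.8906, (K−S)⁺=0.0000, hold=4.5956 ⇒ V=4.5956 continue | (k=3,j=3): S=188.6812, (K−S)⁺=0.0000, hold=0.3606 ⇒ V=0.3606 continue  boundary S*=98.4318
step 2: (k=2,j=0): S=109.7070, (K−S)⁺=30.2130, hold=29.0234 ⇒ V=30.2130 exercise | (k=2,j=1): S=136.2800, (K−S)⁺=3.6400, hold=11.0765 ⇒ V=11.0765 continue | (k=2,j=2): S=169.2894, (K−S)⁺=0.0000, hold=2.3155 ⇒ V=2.3155 continue  boundary S*=109.7070
step 1: (k=1,j=0): S=122.2738, (K−S)⁺=17.6462, hold=19.7917 ⇒ V=19.7917 continue | (k=1,j=1): S=151.8906, (K−S)⁺=0.0000, hold=6.3401 ⇒ V=6.3401 continue  boundary S*=-
step 0: (k=0,j=0): S=136.2800, (K−S)⁺=3.6400, hold=12.4844 ⇒ V=12.4844 continue  boundary S*=-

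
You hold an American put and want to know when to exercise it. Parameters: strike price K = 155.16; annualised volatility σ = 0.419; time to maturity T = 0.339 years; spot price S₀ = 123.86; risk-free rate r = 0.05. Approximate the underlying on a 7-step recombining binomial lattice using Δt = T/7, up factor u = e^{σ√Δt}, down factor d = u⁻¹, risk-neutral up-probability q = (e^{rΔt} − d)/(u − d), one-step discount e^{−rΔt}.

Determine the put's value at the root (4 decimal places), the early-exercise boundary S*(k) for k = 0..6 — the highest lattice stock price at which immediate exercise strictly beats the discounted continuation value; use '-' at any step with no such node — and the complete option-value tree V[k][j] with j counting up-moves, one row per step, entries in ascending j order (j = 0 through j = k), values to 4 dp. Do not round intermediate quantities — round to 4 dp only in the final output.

params: Δt=0.04843 u=1.09659 d=0.91192 q=0.49009 e^(-rΔt)=0.99758
t_7 payoffs: 90.2046 77.0502 61.2318 42.2101 19.3361 0.0000 0.0000 0.0000
t_6: node(6,0) S=71.2296 payoff=83.9304 vs cont=83.5551 → 83.9304 [stop]  node(6,1) S=85.6546 payoff=69.5054 vs cont=69.1301 → 69.5054 [stop]  node(6,2) S=103.0009 payoff=52.1591 vs cont=51.7839 → 52.1591 [stop]  node(6,3) S=123.8600 payoff=31.3000 vs cont=30.9247 → 31.3000 [stop]  node(6,4) S=148.9434 payoff=6.2166 vs cont=9.8358 → 9.8358 [wait]  node(6,5) S=179.1065 payoff=0.0000 vs cont=0.0000 → 0.0000 [wait]  node(6,6) S=215.3781 payoff=0.0000 vs cont=0.0000 → 0.0000 [wait]  ⇒ S*(6)=123.8600
t_5: node(5,0) S=78.1098 payoff=77.0502 vs cont=76.6749 → 77.0502 [stop]  node(5,1) S=93.9282 payoff=61.2318 vs cont=60.8566 → 61.2318 [stop]  node(5,2) S=112.9499 payoff=42.2101 vs cont=41.8348 → 42.2101 [stop]  node(5,3) S=135.8239 payoff=19.3361 vs cont=20.7303 → 20.7303 [wait]  node(5,4) S=163.3301 payoff=0.0000 vs cont=5.0032 → 5.0032 [wait]  node(5,5) S=196.4068 payoff=0.0000 vs cont=0.0000 → 0.0000 [wait]  ⇒ S*(5)=112.9499
t_4: node(4,0) S=85.6546 payoff=69.5054 vs cont=69.1301 → 69.5054 [stop]  node(4,1) S=103.0009 payoff=52.1591 vs cont=51.7839 → 52.1591 [stop]  node(4,2) S=123.8600 payoff=31.3000 vs cont=31.6064 → 31.6064 [wait]  node(4,3) S=148.9434 payoff=6.2166 vs cont=12.9911 → 12.9911 [wait]  node(4,4) S=179.1065 payoff=0.0000 vs cont=2.5450 → 2.5450 [wait]  ⇒ S*(4)=103.0009
t_3: node(3,0) S=93.9282 payoff=61.2318 vs cont=60.8566 → 61.2318 [stop]  node(3,1) S=112.9499 payoff=42.2101 vs cont=41.9846 → 42.2101 [stop]  node(3,2) S=135.8239 payoff=19.3361 vs cont=22.4288 → 22.4288 [wait]  node(3,3) S=163.3301 payoff=0.0000 vs cont=7.8525 → 7.8525 [wait]  ⇒ S*(3)=112.9499
t_2: node(2,0) S=103.0009 payoff=52.1591 vs cont=51.7839 → 52.1591 [stop]  node(2,1) S=123.8600 payoff=31.3000 vs cont=32.4368 → 32.4368 [wait]  node(2,2) S=148.9434 payoff=6.2166 vs cont=15.2481 → 15.2481 [wait]  ⇒ S*(2)=103.0009
t_1: node(1,0) S=112.9499 payoff=42.2101 vs cont=42.3906 → 42.3906 [wait]  node(1,1) S=135.8239 payoff=19.3361 vs cont=23.9547 → 23.9547 [wait]  ⇒ S*(1)=-
t_0: node(0,0) S=123.8600 payoff=31.3000 vs cont=33.2746 → 33.2746 [wait]  ⇒ S*(0)=-

price = 33.2746
boundary = - - 103.0009 112.9499 103.0009 112.9499 123.8600
tree:
33.2746
42.3906 23.9547
52.1591 32.4368 15.2481
61.2318 42.2101 22.4288 7.8525
69.5054 52.1591 31.6064 12.9911 2.5450
77.0502 61.2318 42.2101 20.7303 5.0032 0.0000
83.9304 69.5054 52.1591 31.3000 9.8358 0.0000 0.0000
90.2046 77.0502 61.2318 42.2101 19.3361 0.0000 0.0000 0.0000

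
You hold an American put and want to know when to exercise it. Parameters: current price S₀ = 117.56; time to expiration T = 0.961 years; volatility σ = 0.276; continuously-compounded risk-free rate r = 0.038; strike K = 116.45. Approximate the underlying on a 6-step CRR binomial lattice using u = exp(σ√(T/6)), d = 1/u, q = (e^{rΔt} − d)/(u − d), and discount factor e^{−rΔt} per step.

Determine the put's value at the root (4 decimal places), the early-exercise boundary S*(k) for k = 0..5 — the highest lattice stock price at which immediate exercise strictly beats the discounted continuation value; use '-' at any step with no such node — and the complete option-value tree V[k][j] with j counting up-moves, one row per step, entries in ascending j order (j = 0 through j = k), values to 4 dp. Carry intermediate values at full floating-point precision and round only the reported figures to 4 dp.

price = 10.0291
boundary = - - - 84.4008 94.2578 105.2661
tree:
10.0291
15.4099 4.7706
22.7812 8.2265 1.3728
32.0492 13.7911 2.7622 0.0000
40.8755 22.1922 5.5581 0.0000 0.0000
48.7788 32.0492 11.1839 0.0000 0.0000 0.0000
55.8555 40.8755 22.1922 0.0000 0.0000 0.0000 0.0000

Δt=0.16017  u=1.11679  d=0.89542  q=0.49999  discount=0.99393
step 6 (expiry): payoffs max(K−S,0) = 55.8555 40.8755 22.1922 0.0000 0.0000 0.0000 0.0000
step 5: (k=5,j=0): S=67.6712, (K−S)⁺=48.7788, hold=48.0721 ⇒ V=48.7788 exercise | (k=5,j=1): S=84.4008, (K−S)⁺=32.0492, hold=31.3426 ⇒ V=32.0492 exercise | (k=5,j=2): S=105.2661, (K−S)⁺=11.1839, hold=11.0289 ⇒ V=11.1839 exercise | (k=5,j=3): S=131.2897, (K−S)⁺=0.0000, hold=0.0000 ⇒ V=0.0000 continue | (k=5,j=4): S=163.7468, (K−S)⁺=0.0000, hold=0.0000 ⇒ V=0.0000 continue | (k=5,j=5): S=204.2278, (K−S)⁺=0.0000, hold=0.0000 ⇒ V=0.0000 continue  boundary S*=105.2661
step 4: (k=4,j=0): S=75.5745, (K−S)⁺=40.8755, hold=40.1689 ⇒ V=40.8755 exercise | (k=4,j=1): S=94.2578, (K−S)⁺=22.1922, hold=21.4856 ⇒ V=22.1922 exercise | (k=4,j=2): S=117.5600, (K−S)⁺=0.0000, hold=5.5581 ⇒ V=5.5581 continue | (k=4,j=3): S=146.6229, (K−S)⁺=0.0000, hold=0.0000 ⇒ V=0.0000 continue | (k=4,j=4): S=182.8706, (K−S)⁺=0.0000, hold=0.0000 ⇒ V=0.0000 continue  boundary S*=94.2578
step 3: (k=3,j=0): S=84.4008, (K−S)⁺=32.0492, hold=31.3426 ⇒ V=32.0492 exercise | (k=3,j=1): S=105.2661, (K−S)⁺=11.1839, hold=13.7911 ⇒ V=13.7911 continue | (k=3,j=2): S=131.2897, (K−S)⁺=0.0000, hold=2.7622 ⇒ V=2.7622 continue | (k=3,j=3): S=163.7468, (K−S)⁺=0.0000, hold=0.0000 ⇒ V=0.0000 continue  boundary S*=84.4008
step 2: (k=2,j=0): S=94.2578, (K−S)⁺=22.1922, hold=22.7812 ⇒ V=22.7812 continue | (k=2,j=1): S=117.5600, (K−S)⁺=0.0000, hold=8.2265 ⇒ V=8.2265 continue | (k=2,j=2): S=146.6229, (K−S)⁺=0.0000, hold=1.3728 ⇒ V=1.3728 continue  boundary S*=-
step 1: (k=1,j=0): S=105.2661, (K−S)⁺=11.1839, hold=15.4099 ⇒ V=15.4099 continue | (k=1,j=1): S=131.2897, (K−S)⁺=0.0000, hold=4.7706 ⇒ V=4.7706 continue  boundary S*=-
step 0: (k=0,j=0): S=117.5600, (K−S)⁺=0.0000, hold=10.0291 ⇒ V=10.0291 continue  boundary S*=-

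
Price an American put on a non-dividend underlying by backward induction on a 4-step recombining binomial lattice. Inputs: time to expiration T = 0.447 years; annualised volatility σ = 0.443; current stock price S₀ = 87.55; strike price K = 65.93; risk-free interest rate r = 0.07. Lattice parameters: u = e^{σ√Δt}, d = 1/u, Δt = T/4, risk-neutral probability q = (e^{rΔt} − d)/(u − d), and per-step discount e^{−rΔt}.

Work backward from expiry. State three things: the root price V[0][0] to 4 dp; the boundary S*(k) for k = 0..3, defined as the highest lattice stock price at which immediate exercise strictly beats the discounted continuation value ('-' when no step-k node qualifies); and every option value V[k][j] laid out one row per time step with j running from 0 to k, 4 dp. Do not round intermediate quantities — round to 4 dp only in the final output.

params: Δt=0.11175 u=1.15962 d=0.86235 q=0.48946 e^(-rΔt)=0.99221
t_4 payoffs: 17.5132 0.8232 0.0000 0.0000 0.0000
t_3: node(3,0) S=56.1450 payoff=9.7850 vs cont=9.2712 → 9.7850 [stop]  node(3,1) S=75.4990 payoff=0.0000 vs cont=0.4170 → 0.4170 [wait]  node(3,2) S=101.5246 payoff=0.0000 vs cont=0.0000 → 0.0000 [wait]  node(3,3) S=136.5215 payoff=0.0000 vs cont=0.0000 → 0.0000 [wait]  ⇒ S*(3)=56.1450
t_2: node(2,0) S=65.1068 payoff=0.8232 vs cont=5.1592 → 5.1592 [wait]  node(2,1) S=87.5500 payoff=0.0000 vs cont=0.2112 → 0.2112 [wait]  node(2,2) S=117.7297 payoff=0.0000 vs cont=0.0000 → 0.0000 [wait]  ⇒ S*(2)=-
t_1: node(1,0) S=75.4990 payoff=0.0000 vs cont=2.7160 → 2.7160 [wait]  node(1,1) S=101.5246 payoff=0.0000 vs cont=0.1070 → 0.1070 [wait]  ⇒ S*(1)=-
t_0: node(0,0) S=87.5500 payoff=0.0000 vs cont=1.4278 → 1.4278 [wait]  ⇒ S*(0)=-

price = 1.4278
boundary = - - - 56.1450
tree:
1.4278
2.7160 0.1070
5.1592 0.2112 0.0000
9.7850 0.4170 0.0000 0.0000
17.5132 0.8232 0.0000 0.0000 0.0000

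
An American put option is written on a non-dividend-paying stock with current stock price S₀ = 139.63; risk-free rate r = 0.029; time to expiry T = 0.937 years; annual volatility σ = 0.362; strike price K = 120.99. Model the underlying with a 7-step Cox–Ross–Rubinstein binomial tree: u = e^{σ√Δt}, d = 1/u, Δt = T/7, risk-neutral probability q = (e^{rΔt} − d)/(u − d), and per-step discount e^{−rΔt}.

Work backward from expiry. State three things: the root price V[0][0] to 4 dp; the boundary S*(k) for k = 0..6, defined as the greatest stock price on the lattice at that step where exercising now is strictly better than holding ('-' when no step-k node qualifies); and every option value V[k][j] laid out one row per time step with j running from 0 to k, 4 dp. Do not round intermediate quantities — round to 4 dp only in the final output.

Δt=0.13386  u=1.14161  d=0.87595  q=0.48158  discount=0.99613
step 7 (expiry): payoffs max(K−S,0) = 65.7386 48.9818 27.1429 0.0000 0.0000 0.0000 0.0000 0.0000
step 6: (k=6,j=0): S=63.0758, (K−S)⁺=57.9142, hold=57.4454 ⇒ V=57.9142 exercise | (k=6,j=1): S=82.2056, (K−S)⁺=38.7844, hold=38.3156 ⇒ V=38.7844 exercise | (k=6,j=2): S=107.1372, (K−S)⁺=13.8528, hold=14.0170 ⇒ V=14.0170 continue | (k=6,j=3): S=139.6300, (K−S)⁺=0.0000, hold=0.0000 ⇒ V=0.0000 continue | (k=6,j=4): S=181.9774, (K−S)⁺=0.0000, hold=0.0000 ⇒ V=0.0000 continue | (k=6,j=5): S=237.1679, (K−S)⁺=0.0000, hold=0.0000 ⇒ V=0.0000 continue | (k=6,j=6): S=309.0969, (K−S)⁺=0.0000, hold=0.0000 ⇒ V=0.0000 continue  boundary S*=82.2056
step 5: (k=5,j=0): S=72.0082, (K−S)⁺=48.9818, hold=48.5130 ⇒ V=48.9818 exercise | (k=5,j=1): S=93.8471, (K−S)⁺=27.1429, hold=26.7529 ⇒ V=27.1429 exercise | (k=5,j=2): S=122.3093, (K−S)⁺=0.0000, hold=7.2385 ⇒ V=7.2385 continue | (k=5,j=3): S=159.4036, (K−S)⁺=0.0000, hold=0.0000 ⇒ V=0.0000 continue | (k=5,j=4): S=207.7479, (K−S)⁺=0.0000, hold=0.0000 ⇒ V=0.0000 continue | (k=5,j=5): S=270.7542, (K−S)⁺=0.0000, hold=0.0000 ⇒ V=0.0000 continue  boundary S*=93.8471
step 4: (k=4,j=0): S=82.2056, (K−S)⁺=38.7844, hold=38.3156 ⇒ V=38.7844 exercise | (k=4,j=1): S=107.1372, (K−S)⁺=13.8528, hold=17.4894 ⇒ V=17.4894 continue | (k=4,j=2): S=139.6300, (K−S)⁺=0.0000, hold=3.7381 ⇒ V=3.7381 continue | (k=4,j=3): S=181.9774, (K−S)⁺=0.0000, hold=0.0000 ⇒ V=0.0000 continue | (k=4,j=4): S=237.1679, (K−S)⁺=0.0000, hold=0.0000 ⇒ V=0.0000 continue  boundary S*=82.2056
step 3: (k=3,j=0): S=93.8471, (K−S)⁺=27.1429, hold=28.4186 ⇒ V=28.4186 continue | (k=3,j=1): S=122.3093, (K−S)⁺=0.0000, hold=10.8250 ⇒ V=10.8250 continue | (k=3,j=2): S=159.4036, (K−S)⁺=0.0000, hold=1.9304 ⇒ V=1.9304 continue | (k=3,j=3): S=207.7479, (K−S)⁺=0.0000, hold=0.0000 ⇒ V=0.0000 continue  boundary S*=-
step 2: (k=2,j=0): S=107.1372, (K−S)⁺=13.8528, hold=19.8686 ⇒ V=19.8686 continue | (k=2,j=1): S=139.6300, (K−S)⁺=0.0000, hold=6.5162 ⇒ V=6.5162 continue | (k=2,j=2): S=181.9774, (K−S)⁺=0.0000, hold=0.9969 ⇒ V=0.9969 continue  boundary S*=-
step 1: (k=1,j=0): S=122.3093, (K−S)⁺=0.0000, hold=13.3863 ⇒ V=13.3863 continue | (k=1,j=1): S=159.4036, (K−S)⁺=0.0000, hold=3.8433 ⇒ V=3.8433 continue  boundary S*=-
step 0: (k=0,j=0): S=139.6300, (K−S)⁺=0.0000, hold=8.7565 ⇒ V=8.7565 continue  boundary S*=-

price = 8.7565
boundary = - - - - 82.2056 93.8471 82.2056
tree:
8.7565
13.3863 3.8433
19.8686 6.5162 0.9969
28.4186 10.8250 1.9304 0.0000
38.7844 17.4894 3.7381 0.0000 0.0000
48.9818 27.1429 7.2385 0.0000 0.0000 0.0000
57.9142 38.7844 14.0170 0.0000 0.0000 0.0000 0.0000
65.7386 48.9818 27.1429 0.0000 0.0000 0.0000 0.0000 0.0000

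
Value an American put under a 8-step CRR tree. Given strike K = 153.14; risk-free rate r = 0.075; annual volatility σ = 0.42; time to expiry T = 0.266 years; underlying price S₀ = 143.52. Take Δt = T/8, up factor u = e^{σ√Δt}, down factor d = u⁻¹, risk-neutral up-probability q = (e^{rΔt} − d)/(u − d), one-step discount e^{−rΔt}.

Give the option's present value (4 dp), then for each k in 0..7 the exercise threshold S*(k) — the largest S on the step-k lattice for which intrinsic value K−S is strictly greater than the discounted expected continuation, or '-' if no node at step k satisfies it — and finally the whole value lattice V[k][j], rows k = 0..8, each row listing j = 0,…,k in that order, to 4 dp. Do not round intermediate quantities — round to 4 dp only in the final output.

price = 17.0318
boundary = - - - 114.0593 105.6502 114.0593 123.1378 132.9388
tree:
17.0318
23.2067 10.8717
30.6370 15.8078 5.9336
39.0807 22.2503 9.3707 2.4868
47.4898 30.1463 14.3754 4.3557 0.6090
55.2790 39.0807 21.2608 7.4833 1.2141 0.0000
62.4939 47.4898 30.0022 12.5258 2.4204 0.0000 0.0000
69.1769 55.2790 39.0807 20.2012 4.8254 0.0000 0.0000 0.0000
75.3671 62.4939 47.4898 30.0022 9.6200 0.0000 0.0000 0.0000 0.0000

Δt=0.03325  u=1.07959  d=0.92627  q=0.49715  discount=0.99751
step 8 (expiry): payoffs max(K−S,0) = 75.3671 62.4939 47.4898 30.0022 9.6200 0.0000 0.0000 0.0000 0.0000
step 7: (k=7,j=0): S=83.9631, (K−S)⁺=69.1769, hold=68.7955 ⇒ V=69.1769 exercise | (k=7,j=1): S=97.8610, (K−S)⁺=55.2790, hold=54.8976 ⇒ V=55.2790 exercise | (k=7,j=2): S=114.0593, (K−S)⁺=39.0807, hold=38.6993 ⇒ V=39.0807 exercise | (k=7,j=3): S=132.9388, (K−S)⁺=20.2012, hold=19.8197 ⇒ V=20.2012 exercise | (k=7,j=4): S=154.9434, (K−S)⁺=0.0000, hold=4.8254 ⇒ V=4.8254 continue | (k=7,j=5): S=180.5902, (K−S)⁺=0.0000, hold=0.0000 ⇒ V=0.0000 continue | (k=7,j=6): S=210.4821, (K−S)⁺=0.0000, hold=0.0000 ⇒ V=0.0000 continue | (k=7,j=7): S=245.3219, (K−S)⁺=0.0000, hold=0.0000 ⇒ V=0.0000 continue  boundary S*=132.9388
step 6: (k=6,j=0): S=90.6461, (K−S)⁺=62.4939, hold=62.1125 ⇒ V=62.4939 exercise | (k=6,j=1): S=105.6502, (K−S)⁺=47.4898, hold=47.1084 ⇒ V=47.4898 exercise | (k=6,j=2): S=123.1378, (K−S)⁺=30.0022, hold=29.6208 ⇒ V=30.0022 exercise | (k=6,j=3): S=143.5200, (K−S)⁺=9.6200, hold=12.5258 ⇒ V=12.5258 continue | (k=6,j=4): S=167.2760, (K−S)⁺=0.0000, hold=2.4204 ⇒ V=2.4204 continue | (k=6,j=5): S=194.9641, (K−S)⁺=0.0000, hold=0.0000 ⇒ V=0.0000 continue | (k=6,j=6): S=227.2353, (K−S)⁺=0.0000, hold=0.0000 ⇒ V=0.0000 continue  boundary S*=123.1378
step 5: (k=5,j=0): S=97.8610, (K−S)⁺=55.2790, hold=54.8976 ⇒ V=55.2790 exercise | (k=5,j=1): S=114.0593, (K−S)⁺=39.0807, hold=38.6993 ⇒ V=39.0807 exercise | (k=5,j=2): S=132.9388, (K−S)⁺=20.2012, hold=21.2608 ⇒ V=21.2608 continue | (k=5,j=3): S=154.9434, (K−S)⁺=0.0000, hold=7.4833 ⇒ V=7.4833 continue | (k=5,j=4): S=180.5902, (K−S)⁺=0.0000, hold=1.2141 ⇒ V=1.2141 continue | (k=5,j=5): S=210.4821, (K−S)⁺=0.0000, hold=0.0000 ⇒ V=0.0000 continue  boundary S*=114.0593
step 4: (k=4,j=0): S=105.6502, (K−S)⁺=47.4898, hold=47.1084 ⇒ V=47.4898 exercise | (k=4,j=1): S=123.1378, (K−S)⁺=30.0022, hold=30.1463 ⇒ V=30.1463 continue | (k=4,j=2): S=143.5200, (K−S)⁺=9.6200, hold=14.3754 ⇒ V=14.3754 continue | (k=4,j=3): S=167.2760, (K−S)⁺=0.0000, hold=4.3557 ⇒ V=4.3557 continue | (k=4,j=4): S=194.9641, (K−S)⁺=0.0000, hold=0.6090 ⇒ V=0.6090 continue  boundary S*=105.6502
step 3: (k=3,j=0): S=114.0593, (K−S)⁺=39.0807, hold=38.7707 ⇒ V=39.0807 exercise | (k=3,j=1): S=132.9388, (K−S)⁺=20.2012, hold=22.2503 ⇒ V=22.2503 continue | (k=3,j=2): S=154.9434, (K−S)⁺=0.0000, hold=9.3707 ⇒ V=9.3707 continue | (k=3,j=3): S=180.5902, (K−S)⁺=0.0000, hold=2.4868 ⇒ V=2.4868 continue  boundary S*=114.0593
step 2: (k=2,j=0): S=123.1378, (K−S)⁺=30.0022, hold=30.6370 ⇒ V=30.6370 continue | (k=2,j=1): S=143.5200, (K−S)⁺=9.6200, hold=15.8078 ⇒ V=15.8078 continue | (k=2,j=2): S=167.2760, (K−S)⁺=0.0000, hold=5.9336 ⇒ V=5.9336 continue  boundary S*=-
step 1: (k=1,j=0): S=132.9388, (K−S)⁺=20.2012, hold=23.2067 ⇒ V=23.2067 continue | (k=1,j=1): S=154.9434, (K−S)⁺=0.0000, hold=10.8717 ⇒ V=10.8717 continue  boundary S*=-
step 0: (k=0,j=0): S=143.5200, (K−S)⁺=9.6200, hold=17.0318 ⇒ V=17.0318 continue  boundary S*=-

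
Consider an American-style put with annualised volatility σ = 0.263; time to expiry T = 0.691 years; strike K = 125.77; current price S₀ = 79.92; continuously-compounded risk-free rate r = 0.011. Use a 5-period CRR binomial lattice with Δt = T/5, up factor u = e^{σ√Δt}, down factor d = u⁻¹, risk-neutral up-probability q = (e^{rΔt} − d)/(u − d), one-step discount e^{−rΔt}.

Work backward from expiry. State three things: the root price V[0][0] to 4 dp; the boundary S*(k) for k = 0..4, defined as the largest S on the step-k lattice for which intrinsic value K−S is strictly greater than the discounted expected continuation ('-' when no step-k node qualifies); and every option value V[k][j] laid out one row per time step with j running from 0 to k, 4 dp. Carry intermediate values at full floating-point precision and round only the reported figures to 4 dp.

price = 45.8500
boundary = 79.9200 88.1286 79.9200 88.1286 97.1803
tree:
45.8500
53.2940 37.6414
60.0447 45.8500 28.7718
66.1666 53.2940 37.6414 19.3814
71.7182 60.0447 45.8500 28.5897 9.5995
76.7528 66.1666 53.2940 37.6414 18.6083 0.0000

params: Δt=0.13820 u=1.10271 d=0.90686 q=0.48334 e^(-rΔt)=0.99848
t_5 payoffs: 76.7528 66.1666 53.2940 37.6414 18.6083 0.0000
t_4: node(4,0) S=54.0518 payoff=71.7182 vs cont=71.5272 → 71.7182 [stop]  node(4,1) S=65.7253 payoff=60.0447 vs cont=59.8536 → 60.0447 [stop]  node(4,2) S=79.9200 payoff=45.8500 vs cont=45.6589 → 45.8500 [stop]  node(4,3) S=97.1803 payoff=28.5897 vs cont=28.3987 → 28.5897 [stop]  node(4,4) S=118.1683 payoff=7.6017 vs cont=9.5995 → 9.5995 [wait]  ⇒ S*(4)=97.1803
t_3: node(3,0) S=59.6034 payoff=66.1666 vs cont=65.9755 → 66.1666 [stop]  node(3,1) S=72.4760 payoff=53.2940 vs cont=53.1030 → 53.2940 [stop]  node(3,2) S=88.1286 payoff=37.6414 vs cont=37.4504 → 37.6414 [stop]  node(3,3) S=107.1617 payoff=18.6083 vs cont=19.3814 → 19.3814 [wait]  ⇒ S*(3)=88.1286
t_2: node(2,0) S=65.7253 payoff=60.0447 vs cont=59.8536 → 60.0447 [stop]  node(2,1) S=79.9200 payoff=45.8500 vs cont=45.6589 → 45.8500 [stop]  node(2,2) S=97.1803 payoff=28.5897 vs cont=28.7718 → 28.7718 [wait]  ⇒ S*(2)=79.9200
t_1: node(1,0) S=72.4760 payoff=53.2940 vs cont=53.1030 → 53.2940 [stop]  node(1,1) S=88.1286 payoff=37.6414 vs cont=37.5382 → 37.6414 [stop]  ⇒ S*(1)=88.1286
t_0: node(0,0) S=79.9200 payoff=45.8500 vs cont=45.6589 → 45.8500 [stop]  ⇒ S*(0)=79.9200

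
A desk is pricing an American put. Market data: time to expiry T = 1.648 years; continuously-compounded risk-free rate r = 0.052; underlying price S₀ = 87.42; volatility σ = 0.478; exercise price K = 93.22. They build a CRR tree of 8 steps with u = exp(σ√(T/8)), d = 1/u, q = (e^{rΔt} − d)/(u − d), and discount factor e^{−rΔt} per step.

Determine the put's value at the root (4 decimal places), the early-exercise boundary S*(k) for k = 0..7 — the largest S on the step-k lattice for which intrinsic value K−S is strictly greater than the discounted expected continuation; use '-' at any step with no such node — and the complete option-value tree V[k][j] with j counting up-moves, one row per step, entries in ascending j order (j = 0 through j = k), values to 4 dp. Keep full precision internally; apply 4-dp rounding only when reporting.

price = 21.2120
boundary = - - - 45.5983 36.7053 45.5983 56.6460 70.3704
tree:
21.2120
28.6609 13.3178
37.5712 19.2931 6.9008
47.6217 27.1248 10.9243 2.5324
56.5147 36.7618 16.9045 4.4470 0.4365
63.6734 47.6217 25.3864 7.7497 0.8333 0.0000
69.4359 56.5147 36.5740 13.3820 1.5911 0.0000 0.0000
74.0745 63.6734 47.6217 22.8496 3.0378 0.0000 0.0000 0.0000
77.8085 69.4359 56.5147 36.5740 5.8000 0.0000 0.0000 0.0000 0.0000

params: Δt=0.20600 u=1.24228 d=0.80497 q=0.47060 e^(-rΔt)=0.98935
t_8 payoffs: 77.8085 69.4359 56.5147 36.5740 5.8000 0.0000 0.0000 0.0000 0.0000
t_7: node(7,0) S=19.1455 payoff=74.0745 vs cont=73.0813 → 74.0745 [stop]  node(7,1) S=29.5466 payoff=63.6734 vs cont=62.6801 → 63.6734 [stop]  node(7,2) S=45.5983 payoff=47.6217 vs cont=46.6284 → 47.6217 [stop]  node(7,3) S=70.3704 payoff=22.8496 vs cont=21.8563 → 22.8496 [stop]  node(7,4) S=108.6004 payoff=0.0000 vs cont=3.0378 → 3.0378 [wait]  node(7,5) S=167.5994 payoff=0.0000 vs cont=0.0000 → 0.0000 [wait]  node(7,6) S=258.6508 payoff=0.0000 vs cont=0.0000 → 0.0000 [wait]  node(7,7) S=399.1673 payoff=0.0000 vs cont=0.0000 → 0.0000 [wait]  ⇒ S*(7)=70.3704
t_6: node(6,0) S=23.7841 payoff=69.4359 vs cont=68.4426 → 69.4359 [stop]  node(6,1) S=36.7053 payoff=56.5147 vs cont=55.5215 → 56.5147 [stop]  node(6,2) S=56.6460 payoff=36.5740 vs cont=35.5807 → 36.5740 [stop]  node(6,3) S=87.4200 payoff=5.8000 vs cont=13.3820 → 13.3820 [wait]  node(6,4) S=134.9124 payoff=0.0000 vs cont=1.5911 → 1.5911 [wait]  node(6,5) S=208.2060 payoff=0.0000 vs cont=0.0000 → 0.0000 [wait]  node(6,6) S=321.3175 payoff=0.0000 vs cont=0.0000 → 0.0000 [wait]  ⇒ S*(6)=56.6460
t_5: node(5,0) S=29.5466 payoff=63.6734 vs cont=62.6801 → 63.6734 [stop]  node(5,1) S=45.5983 payoff=47.6217 vs cont=46.6284 → 47.6217 [stop]  node(5,2) S=70.3704 payoff=22.8496 vs cont=25.3864 → 25.3864 [wait]  node(5,3) S=108.6004 payoff=0.0000 vs cont=7.7497 → 7.7497 [wait]  node(5,4) S=167.5994 payoff=0.0000 vs cont=0.8333 → 0.8333 [wait]  node(5,5) S=258.6508 payoff=0.0000 vs cont=0.0000 → 0.0000 [wait]  ⇒ S*(5)=45.5983
t_4: node(4,0) S=36.7053 payoff=56.5147 vs cont=55.5215 → 56.5147 [stop]  node(4,1) S=56.6460 payoff=36.5740 vs cont=36.7618 → 36.7618 [wait]  node(4,2) S=87.4200 payoff=5.8000 vs cont=16.9045 → 16.9045 [wait]  node(4,3) S=134.9124 payoff=0.0000 vs cont=4.4470 → 4.4470 [wait]  node(4,4) S=208.2060 payoff=0.0000 vs cont=0.4365 → 0.4365 [wait]  ⇒ S*(4)=36.7053
t_3: node(3,0) S=45.5983 payoff=47.6217 vs cont=46.7159 → 47.6217 [stop]  node(3,1) S=70.3704 payoff=22.8496 vs cont=27.1248 → 27.1248 [wait]  node(3,2) S=108.6004 payoff=0.0000 vs cont=10.9243 → 10.9243 [wait]  node(3,3) S=167.5994 payoff=0.0000 vs cont=2.5324 → 2.5324 [wait]  ⇒ S*(3)=45.5983
t_2: node(2,0) S=56.6460 payoff=36.5740 vs cont=37.5712 → 37.5712 [wait]  node(2,1) S=87.4200 payoff=5.8000 vs cont=19.2931 → 19.2931 [wait]  node(2,2) S=134.9124 payoff=0.0000 vs cont=6.9008 → 6.9008 [wait]  ⇒ S*(2)=-
t_1: node(1,0) S=70.3704 payoff=22.8496 vs cont=28.6609 → 28.6609 [wait]  node(1,1) S=108.6004 payoff=0.0000 vs cont=13.3178 → 13.3178 [wait]  ⇒ S*(1)=-
t_0: node(0,0) S=87.4200 payoff=5.8000 vs cont=21.2120 → 21.2120 [wait]  ⇒ S*(0)=-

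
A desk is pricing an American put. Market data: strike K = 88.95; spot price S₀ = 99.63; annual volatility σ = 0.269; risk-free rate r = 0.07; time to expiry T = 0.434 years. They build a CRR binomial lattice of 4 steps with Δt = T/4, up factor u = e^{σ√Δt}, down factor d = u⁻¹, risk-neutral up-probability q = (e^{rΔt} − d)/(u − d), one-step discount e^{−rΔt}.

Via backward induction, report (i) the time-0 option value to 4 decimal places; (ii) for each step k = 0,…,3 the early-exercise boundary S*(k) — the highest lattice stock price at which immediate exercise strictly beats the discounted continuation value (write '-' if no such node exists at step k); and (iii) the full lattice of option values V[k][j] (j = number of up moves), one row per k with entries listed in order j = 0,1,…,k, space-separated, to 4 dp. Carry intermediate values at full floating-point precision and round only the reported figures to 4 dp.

price = 2.2696
boundary = - - - 76.3740
tree:
2.2696
4.1298 0.5915
7.3323 1.2438 0.0000
12.5760 2.6154 0.0000 0.0000
19.0521 5.4998 0.0000 0.0000 0.0000

Δt=0.10850  u=1.09265  d=0.91521  q=0.52083  discount=0.99243
step 4 (expiry): payoffs max(K−S,0) = 19.0521 5.4998 0.0000 0.0000 0.0000
step 3: (k=3,j=0): S=76.3740, (K−S)⁺=12.5760, hold=11.9029 ⇒ V=12.5760 exercise | (k=3,j=1): S=91.1819, (K−S)⁺=0.0000, hold=2.6154 ⇒ V=2.6154 continue | (k=3,j=2): S=108.8608, (K−S)⁺=0.0000, hold=0.0000 ⇒ V=0.0000 continue | (k=3,j=3): S=129.9674, (K−S)⁺=0.0000, hold=0.0000 ⇒ V=0.0000 continue  boundary S*=76.3740
step 2: (k=2,j=0): S=83.4502, (K−S)⁺=5.4998, hold=7.3323 ⇒ V=7.3323 continue | (k=2,j=1): S=99.6300, (K−S)⁺=0.0000, hold=1.2438 ⇒ V=1.2438 continue | (k=2,j=2): S=118.9469, (K−S)⁺=0.0000, hold=0.0000 ⇒ V=0.0000 continue  boundary S*=-
step 1: (k=1,j=0): S=91.1819, (K−S)⁺=0.0000, hold=4.1298 ⇒ V=4.1298 continue | (k=1,j=1): S=108.8608, (K−S)⁺=0.0000, hold=0.5915 ⇒ V=0.5915 continue  boundary S*=-
step 0: (k=0,j=0): S=99.6300, (K−S)⁺=0.0000, hold=2.2696 ⇒ V=2.2696 continue  boundary S*=-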